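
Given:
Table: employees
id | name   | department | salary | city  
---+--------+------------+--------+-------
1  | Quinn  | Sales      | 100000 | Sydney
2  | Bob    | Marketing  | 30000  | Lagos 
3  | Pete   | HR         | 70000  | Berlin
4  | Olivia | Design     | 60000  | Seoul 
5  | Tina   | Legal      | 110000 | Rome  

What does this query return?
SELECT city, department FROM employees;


Projecting columns: city, department

5 rows:
Sydney, Sales
Lagos, Marketing
Berlin, HR
Seoul, Design
Rome, Legal


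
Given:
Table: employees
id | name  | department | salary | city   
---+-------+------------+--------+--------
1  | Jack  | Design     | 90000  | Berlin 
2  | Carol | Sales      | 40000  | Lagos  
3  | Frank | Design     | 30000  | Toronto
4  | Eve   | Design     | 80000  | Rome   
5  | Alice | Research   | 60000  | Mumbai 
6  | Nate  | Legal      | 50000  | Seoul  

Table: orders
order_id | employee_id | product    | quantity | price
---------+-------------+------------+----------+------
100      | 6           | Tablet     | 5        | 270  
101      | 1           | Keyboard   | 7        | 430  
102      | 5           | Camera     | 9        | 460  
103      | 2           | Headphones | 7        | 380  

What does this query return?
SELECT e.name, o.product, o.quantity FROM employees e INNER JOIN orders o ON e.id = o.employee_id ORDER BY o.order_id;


Joining employees.id = orders.employee_id:
  employee Nate (id=6) -> order Tablet
  employee Jack (id=1) -> order Keyboard
  employee Alice (id=5) -> order Camera
  employee Carol (id=2) -> order Headphones


4 rows:
Nate, Tablet, 5
Jack, Keyboard, 7
Alice, Camera, 9
Carol, Headphones, 7


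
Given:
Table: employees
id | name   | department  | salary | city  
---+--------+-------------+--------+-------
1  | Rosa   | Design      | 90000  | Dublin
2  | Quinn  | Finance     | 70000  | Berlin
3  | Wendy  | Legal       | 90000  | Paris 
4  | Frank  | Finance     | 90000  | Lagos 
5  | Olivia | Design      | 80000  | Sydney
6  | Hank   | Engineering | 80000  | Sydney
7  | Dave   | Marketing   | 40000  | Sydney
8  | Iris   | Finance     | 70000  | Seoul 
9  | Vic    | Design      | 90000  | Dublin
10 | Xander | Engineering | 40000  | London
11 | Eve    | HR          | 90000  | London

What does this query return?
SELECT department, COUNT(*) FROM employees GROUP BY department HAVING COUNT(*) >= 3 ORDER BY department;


Groups with count >= 3:
  Design: 3 -> PASS
  Finance: 3 -> PASS
  Engineering: 2 -> filtered out
  HR: 1 -> filtered out
  Legal: 1 -> filtered out
  Marketing: 1 -> filtered out


2 groups:
Design, 3
Finance, 3


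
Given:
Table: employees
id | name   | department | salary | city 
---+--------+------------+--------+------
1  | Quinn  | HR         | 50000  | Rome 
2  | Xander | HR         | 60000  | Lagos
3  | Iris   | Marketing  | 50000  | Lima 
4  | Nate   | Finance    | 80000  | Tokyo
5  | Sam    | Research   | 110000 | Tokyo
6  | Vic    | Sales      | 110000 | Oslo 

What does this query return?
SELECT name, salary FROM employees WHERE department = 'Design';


Filtering: department = 'Design'
Matching rows: 0

Empty result set (0 rows)


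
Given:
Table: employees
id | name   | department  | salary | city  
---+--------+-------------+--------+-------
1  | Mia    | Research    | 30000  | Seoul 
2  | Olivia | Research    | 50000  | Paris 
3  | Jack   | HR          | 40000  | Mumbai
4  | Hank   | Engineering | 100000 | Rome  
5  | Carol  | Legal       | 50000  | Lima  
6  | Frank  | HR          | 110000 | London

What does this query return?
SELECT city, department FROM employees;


Projecting columns: city, department

6 rows:
Seoul, Research
Paris, Research
Mumbai, HR
Rome, Engineering
Lima, Legal
London, HR


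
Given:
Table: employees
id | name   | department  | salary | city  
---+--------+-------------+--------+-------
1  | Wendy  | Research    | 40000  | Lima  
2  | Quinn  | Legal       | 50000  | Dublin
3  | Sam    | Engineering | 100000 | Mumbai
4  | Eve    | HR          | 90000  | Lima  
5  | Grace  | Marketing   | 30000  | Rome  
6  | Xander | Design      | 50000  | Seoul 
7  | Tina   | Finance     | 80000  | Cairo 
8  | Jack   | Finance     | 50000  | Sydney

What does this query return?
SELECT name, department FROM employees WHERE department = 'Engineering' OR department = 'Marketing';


Filtering: department = 'Engineering' OR 'Marketing'
Matching: 2 rows

2 rows:
Sam, Engineering
Grace, Marketing


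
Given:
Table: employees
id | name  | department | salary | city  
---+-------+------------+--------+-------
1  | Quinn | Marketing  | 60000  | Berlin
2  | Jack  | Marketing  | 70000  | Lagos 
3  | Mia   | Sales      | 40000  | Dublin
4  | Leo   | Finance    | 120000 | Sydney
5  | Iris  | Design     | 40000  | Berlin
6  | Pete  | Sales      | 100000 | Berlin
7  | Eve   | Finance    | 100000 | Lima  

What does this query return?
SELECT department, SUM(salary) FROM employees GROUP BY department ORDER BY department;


Summing salary within each department:
  Design: 40000 = 40000
  Finance: 120000 + 100000 = 220000
  Marketing: 60000 + 70000 = 130000
  Sales: 40000 + 100000 = 140000


4 groups:
Design, 40000
Finance, 220000
Marketing, 130000
Sales, 140000


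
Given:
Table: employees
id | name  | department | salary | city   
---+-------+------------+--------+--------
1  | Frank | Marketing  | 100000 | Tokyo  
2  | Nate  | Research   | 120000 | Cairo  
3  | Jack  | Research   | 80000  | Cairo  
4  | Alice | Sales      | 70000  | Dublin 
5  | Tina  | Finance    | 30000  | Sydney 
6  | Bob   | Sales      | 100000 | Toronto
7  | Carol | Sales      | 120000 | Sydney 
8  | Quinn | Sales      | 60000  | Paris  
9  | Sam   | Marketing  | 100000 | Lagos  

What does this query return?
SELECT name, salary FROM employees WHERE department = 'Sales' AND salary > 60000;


Filtering: department = 'Sales' AND salary > 60000
Matching: 3 rows

3 rows:
Alice, 70000
Bob, 100000
Carol, 120000


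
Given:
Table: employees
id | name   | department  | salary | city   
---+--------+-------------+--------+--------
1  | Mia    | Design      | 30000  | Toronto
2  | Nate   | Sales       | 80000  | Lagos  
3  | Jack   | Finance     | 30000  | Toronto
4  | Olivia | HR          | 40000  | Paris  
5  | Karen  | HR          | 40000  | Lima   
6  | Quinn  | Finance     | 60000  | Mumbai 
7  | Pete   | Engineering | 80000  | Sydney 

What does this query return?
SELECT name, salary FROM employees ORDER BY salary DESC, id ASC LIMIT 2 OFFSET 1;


Sort by salary DESC (id ASC tiebreak), then skip 1 and take 2
Rows 2 through 3

2 rows:
Pete, 80000
Quinn, 60000


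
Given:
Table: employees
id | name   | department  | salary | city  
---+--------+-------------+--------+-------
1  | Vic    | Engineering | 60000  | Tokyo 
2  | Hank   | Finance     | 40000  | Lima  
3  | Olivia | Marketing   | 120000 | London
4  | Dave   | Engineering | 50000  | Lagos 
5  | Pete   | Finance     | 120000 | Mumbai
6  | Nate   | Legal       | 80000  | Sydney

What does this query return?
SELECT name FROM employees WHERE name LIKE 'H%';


LIKE 'H%' matches names starting with 'H'
Matching: 1

1 rows:
Hank


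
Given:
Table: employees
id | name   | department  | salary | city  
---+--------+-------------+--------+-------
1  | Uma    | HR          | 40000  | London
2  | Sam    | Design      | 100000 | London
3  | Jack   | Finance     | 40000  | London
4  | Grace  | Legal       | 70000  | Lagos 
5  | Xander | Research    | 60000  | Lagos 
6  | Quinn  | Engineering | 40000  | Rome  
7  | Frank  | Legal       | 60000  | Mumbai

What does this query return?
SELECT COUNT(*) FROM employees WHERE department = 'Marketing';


Counting rows where department = 'Marketing'


0


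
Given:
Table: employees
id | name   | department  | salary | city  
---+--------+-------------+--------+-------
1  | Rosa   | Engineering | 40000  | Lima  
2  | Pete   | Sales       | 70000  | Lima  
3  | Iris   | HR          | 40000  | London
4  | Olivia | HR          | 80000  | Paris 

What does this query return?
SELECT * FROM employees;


SELECT * returns all 4 rows with all columns

4 rows:
1, Rosa, Engineering, 40000, Lima
2, Pete, Sales, 70000, Lima
3, Iris, HR, 40000, London
4, Olivia, HR, 80000, Paris


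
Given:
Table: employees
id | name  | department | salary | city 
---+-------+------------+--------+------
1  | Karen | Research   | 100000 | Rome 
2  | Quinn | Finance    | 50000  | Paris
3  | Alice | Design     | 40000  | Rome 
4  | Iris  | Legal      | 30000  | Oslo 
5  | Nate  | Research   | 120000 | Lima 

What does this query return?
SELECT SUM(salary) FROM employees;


SUM(salary) = 100000 + 50000 + 40000 + 30000 + 120000 = 340000

340000


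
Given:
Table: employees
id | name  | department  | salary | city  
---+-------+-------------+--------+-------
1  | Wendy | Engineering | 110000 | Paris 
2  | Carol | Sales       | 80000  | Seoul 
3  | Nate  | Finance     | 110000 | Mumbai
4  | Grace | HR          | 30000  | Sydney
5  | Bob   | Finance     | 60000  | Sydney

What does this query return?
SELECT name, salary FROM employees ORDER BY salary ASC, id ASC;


Sorting by salary ASC, then id ASC for ties

5 rows:
Grace, 30000
Bob, 60000
Carol, 80000
Wendy, 110000
Nate, 110000


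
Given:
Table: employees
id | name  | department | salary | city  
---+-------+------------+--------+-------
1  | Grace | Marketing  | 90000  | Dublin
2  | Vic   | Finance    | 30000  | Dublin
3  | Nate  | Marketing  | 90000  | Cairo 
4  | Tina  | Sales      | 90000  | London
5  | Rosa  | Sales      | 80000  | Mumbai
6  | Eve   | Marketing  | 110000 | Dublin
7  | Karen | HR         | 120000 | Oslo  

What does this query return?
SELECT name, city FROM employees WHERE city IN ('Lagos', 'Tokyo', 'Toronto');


Filtering: city IN ('Lagos', 'Tokyo', 'Toronto')
Matching: 0 rows

Empty result set (0 rows)


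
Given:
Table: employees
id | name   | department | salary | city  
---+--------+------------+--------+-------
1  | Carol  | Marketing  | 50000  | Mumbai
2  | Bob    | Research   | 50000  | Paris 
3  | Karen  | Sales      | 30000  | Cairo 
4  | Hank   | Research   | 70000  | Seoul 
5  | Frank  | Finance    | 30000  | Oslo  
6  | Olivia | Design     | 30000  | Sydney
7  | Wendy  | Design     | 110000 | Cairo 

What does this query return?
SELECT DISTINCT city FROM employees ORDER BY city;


All 'city' values (row order): Mumbai, Paris, Cairo, Seoul, Oslo, Sydney, Cairo
Removing duplicates leaves 6 unique value(s).

6 values:
Cairo
Mumbai
Oslo
Paris
Seoul
Sydney


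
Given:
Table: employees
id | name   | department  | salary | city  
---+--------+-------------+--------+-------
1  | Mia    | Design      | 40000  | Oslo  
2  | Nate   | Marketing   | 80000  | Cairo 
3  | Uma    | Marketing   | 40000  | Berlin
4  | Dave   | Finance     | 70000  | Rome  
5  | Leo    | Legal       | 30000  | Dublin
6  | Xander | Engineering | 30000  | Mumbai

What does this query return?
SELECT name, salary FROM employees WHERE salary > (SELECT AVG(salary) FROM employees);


Subquery: AVG(salary) = 48333.33
Filtering: salary > 48333.33
  Nate (80000) -> MATCH
  Dave (70000) -> MATCH


2 rows:
Nate, 80000
Dave, 70000


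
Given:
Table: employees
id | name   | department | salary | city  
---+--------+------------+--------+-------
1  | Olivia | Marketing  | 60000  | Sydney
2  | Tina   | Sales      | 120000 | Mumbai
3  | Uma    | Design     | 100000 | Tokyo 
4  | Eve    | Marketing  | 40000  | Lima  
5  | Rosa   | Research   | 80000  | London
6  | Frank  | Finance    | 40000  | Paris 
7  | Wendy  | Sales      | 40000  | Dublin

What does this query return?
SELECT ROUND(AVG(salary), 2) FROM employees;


SUM(salary) = 480000
COUNT = 7
ROUND(AVG, 2) = ROUND(480000 / 7, 2) = 68571.43

68571.43


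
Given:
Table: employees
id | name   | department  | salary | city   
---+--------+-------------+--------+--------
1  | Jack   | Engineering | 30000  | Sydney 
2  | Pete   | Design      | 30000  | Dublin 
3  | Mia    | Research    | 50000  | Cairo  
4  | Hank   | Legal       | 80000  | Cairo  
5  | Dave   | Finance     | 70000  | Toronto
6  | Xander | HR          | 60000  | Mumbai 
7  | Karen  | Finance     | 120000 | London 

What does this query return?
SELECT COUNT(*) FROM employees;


COUNT(*) counts all rows

7


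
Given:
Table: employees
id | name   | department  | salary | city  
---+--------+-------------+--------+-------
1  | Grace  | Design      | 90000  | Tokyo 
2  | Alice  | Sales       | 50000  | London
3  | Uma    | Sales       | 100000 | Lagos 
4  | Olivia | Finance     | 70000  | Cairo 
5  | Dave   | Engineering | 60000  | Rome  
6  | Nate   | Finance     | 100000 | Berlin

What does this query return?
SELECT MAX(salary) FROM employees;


Salaries: 90000, 50000, 100000, 70000, 60000, 100000
MAX = 100000

100000


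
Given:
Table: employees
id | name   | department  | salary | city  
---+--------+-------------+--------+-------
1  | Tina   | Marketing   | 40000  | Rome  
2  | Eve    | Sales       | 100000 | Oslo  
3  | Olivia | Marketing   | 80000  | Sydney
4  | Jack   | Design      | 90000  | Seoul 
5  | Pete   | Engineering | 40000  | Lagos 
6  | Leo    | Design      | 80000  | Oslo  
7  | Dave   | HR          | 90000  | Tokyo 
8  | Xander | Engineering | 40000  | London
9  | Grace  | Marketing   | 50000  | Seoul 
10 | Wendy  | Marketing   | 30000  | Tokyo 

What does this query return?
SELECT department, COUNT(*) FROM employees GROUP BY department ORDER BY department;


Assigning each row to its department group:
  Tina -> Marketing
  Eve -> Sales
  Olivia -> Marketing
  Jack -> Design
  Pete -> Engineering
  Leo -> Design
  Dave -> HR
  Xander -> Engineering
  Grace -> Marketing
  Wendy -> Marketing


5 groups:
Design, 2
Engineering, 2
HR, 1
Marketing, 4
Sales, 1


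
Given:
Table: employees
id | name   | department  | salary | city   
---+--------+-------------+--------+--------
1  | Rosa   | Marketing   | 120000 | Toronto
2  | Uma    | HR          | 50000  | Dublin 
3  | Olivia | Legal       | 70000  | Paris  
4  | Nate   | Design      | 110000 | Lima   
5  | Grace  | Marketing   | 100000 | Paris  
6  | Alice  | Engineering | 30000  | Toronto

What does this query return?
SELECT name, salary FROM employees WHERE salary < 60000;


Filtering: salary < 60000
Matching: 2 rows

2 rows:
Uma, 50000
Alice, 30000


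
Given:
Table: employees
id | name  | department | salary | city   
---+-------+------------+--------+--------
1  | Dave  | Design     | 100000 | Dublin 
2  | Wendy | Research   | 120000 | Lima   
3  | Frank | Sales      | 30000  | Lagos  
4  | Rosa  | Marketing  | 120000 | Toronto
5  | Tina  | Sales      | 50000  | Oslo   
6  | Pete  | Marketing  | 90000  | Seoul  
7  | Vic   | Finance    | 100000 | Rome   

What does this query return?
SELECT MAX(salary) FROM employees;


Salaries: 100000, 120000, 30000, 120000, 50000, 90000, 100000
MAX = 120000

120000


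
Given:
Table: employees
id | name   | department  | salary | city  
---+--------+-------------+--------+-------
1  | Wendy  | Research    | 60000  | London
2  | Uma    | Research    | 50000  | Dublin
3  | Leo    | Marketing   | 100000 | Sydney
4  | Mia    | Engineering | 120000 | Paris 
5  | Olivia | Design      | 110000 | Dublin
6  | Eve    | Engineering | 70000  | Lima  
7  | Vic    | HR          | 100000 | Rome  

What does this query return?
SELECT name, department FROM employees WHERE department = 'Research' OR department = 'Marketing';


Filtering: department = 'Research' OR 'Marketing'
Matching: 3 rows

3 rows:
Wendy, Research
Uma, Research
Leo, Marketing


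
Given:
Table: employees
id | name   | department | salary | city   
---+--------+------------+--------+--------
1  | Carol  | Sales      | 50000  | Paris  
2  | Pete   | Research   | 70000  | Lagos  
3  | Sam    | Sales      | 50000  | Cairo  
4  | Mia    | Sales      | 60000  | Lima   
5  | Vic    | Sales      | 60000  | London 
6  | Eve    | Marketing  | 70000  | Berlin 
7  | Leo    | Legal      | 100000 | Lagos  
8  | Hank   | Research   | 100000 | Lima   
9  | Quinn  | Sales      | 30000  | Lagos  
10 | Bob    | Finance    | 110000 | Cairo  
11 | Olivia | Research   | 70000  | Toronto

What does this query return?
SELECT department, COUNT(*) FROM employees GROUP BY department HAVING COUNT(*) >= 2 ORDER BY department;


Groups with count >= 2:
  Research: 3 -> PASS
  Sales: 5 -> PASS
  Finance: 1 -> filtered out
  Legal: 1 -> filtered out
  Marketing: 1 -> filtered out


2 groups:
Research, 3
Sales, 5


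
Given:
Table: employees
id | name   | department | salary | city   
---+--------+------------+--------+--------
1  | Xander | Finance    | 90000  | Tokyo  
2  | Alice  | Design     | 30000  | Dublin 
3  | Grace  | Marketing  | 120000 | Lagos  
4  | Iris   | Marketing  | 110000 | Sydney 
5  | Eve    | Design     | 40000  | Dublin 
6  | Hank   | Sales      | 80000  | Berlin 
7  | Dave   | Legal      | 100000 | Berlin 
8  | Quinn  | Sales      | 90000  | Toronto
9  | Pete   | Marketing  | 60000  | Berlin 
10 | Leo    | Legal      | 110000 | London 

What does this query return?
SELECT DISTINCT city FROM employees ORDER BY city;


All 'city' values (row order): Tokyo, Dublin, Lagos, Sydney, Dublin, Berlin, Berlin, Toronto, Berlin, London
Removing duplicates leaves 7 unique value(s).

7 values:
Berlin
Dublin
Lagos
London
Sydney
Tokyo
Toronto


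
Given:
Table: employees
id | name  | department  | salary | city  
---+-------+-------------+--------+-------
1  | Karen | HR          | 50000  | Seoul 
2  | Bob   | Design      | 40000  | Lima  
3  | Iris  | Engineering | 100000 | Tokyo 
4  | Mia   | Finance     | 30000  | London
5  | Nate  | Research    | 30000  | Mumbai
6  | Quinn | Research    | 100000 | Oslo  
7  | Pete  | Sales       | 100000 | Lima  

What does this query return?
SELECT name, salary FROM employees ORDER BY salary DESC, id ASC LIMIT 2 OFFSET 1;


Sort by salary DESC (id ASC tiebreak), then skip 1 and take 2
Rows 2 through 3

2 rows:
Quinn, 100000
Pete, 100000


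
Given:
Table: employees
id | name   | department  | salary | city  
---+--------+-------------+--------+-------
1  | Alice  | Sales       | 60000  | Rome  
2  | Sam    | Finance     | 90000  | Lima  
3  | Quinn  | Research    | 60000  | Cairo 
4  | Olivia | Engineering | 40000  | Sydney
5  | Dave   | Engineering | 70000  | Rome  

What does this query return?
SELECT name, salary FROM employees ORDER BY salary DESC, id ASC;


Sorting by salary DESC, then id ASC for ties

5 rows:
Sam, 90000
Dave, 70000
Alice, 60000
Quinn, 60000
Olivia, 40000


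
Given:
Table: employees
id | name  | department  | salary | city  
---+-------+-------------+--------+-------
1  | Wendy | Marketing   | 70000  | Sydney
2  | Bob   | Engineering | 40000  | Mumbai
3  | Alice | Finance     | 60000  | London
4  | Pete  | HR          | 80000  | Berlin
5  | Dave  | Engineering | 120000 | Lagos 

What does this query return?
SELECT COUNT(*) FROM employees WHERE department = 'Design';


Counting rows where department = 'Design'


0


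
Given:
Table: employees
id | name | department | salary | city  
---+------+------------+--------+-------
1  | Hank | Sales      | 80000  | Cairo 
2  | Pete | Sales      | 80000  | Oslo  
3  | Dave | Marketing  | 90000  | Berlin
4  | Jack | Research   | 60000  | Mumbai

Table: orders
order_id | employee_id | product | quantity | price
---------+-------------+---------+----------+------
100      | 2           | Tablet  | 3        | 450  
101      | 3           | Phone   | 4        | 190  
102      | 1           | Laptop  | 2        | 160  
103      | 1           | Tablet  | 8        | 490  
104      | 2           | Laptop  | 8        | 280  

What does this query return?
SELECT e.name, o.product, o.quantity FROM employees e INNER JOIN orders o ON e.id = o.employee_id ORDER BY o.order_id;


Joining employees.id = orders.employee_id:
  employee Pete (id=2) -> order Tablet
  employee Dave (id=3) -> order Phone
  employee Hank (id=1) -> order Laptop
  employee Hank (id=1) -> order Tablet
  employee Pete (id=2) -> order Laptop


5 rows:
Pete, Tablet, 3
Dave, Phone, 4
Hank, Laptop, 2
Hank, Tablet, 8
Pete, Laptop, 8


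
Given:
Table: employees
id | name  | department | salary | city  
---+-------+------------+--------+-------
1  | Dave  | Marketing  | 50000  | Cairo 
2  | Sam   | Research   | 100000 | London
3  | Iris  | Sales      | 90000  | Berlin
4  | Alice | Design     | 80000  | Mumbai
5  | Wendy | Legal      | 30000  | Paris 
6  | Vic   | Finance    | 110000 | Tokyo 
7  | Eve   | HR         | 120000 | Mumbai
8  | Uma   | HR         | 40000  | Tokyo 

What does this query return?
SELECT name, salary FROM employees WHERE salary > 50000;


Filtering: salary > 50000
Matching: 5 rows

5 rows:
Sam, 100000
Iris, 90000
Alice, 80000
Vic, 110000
Eve, 120000


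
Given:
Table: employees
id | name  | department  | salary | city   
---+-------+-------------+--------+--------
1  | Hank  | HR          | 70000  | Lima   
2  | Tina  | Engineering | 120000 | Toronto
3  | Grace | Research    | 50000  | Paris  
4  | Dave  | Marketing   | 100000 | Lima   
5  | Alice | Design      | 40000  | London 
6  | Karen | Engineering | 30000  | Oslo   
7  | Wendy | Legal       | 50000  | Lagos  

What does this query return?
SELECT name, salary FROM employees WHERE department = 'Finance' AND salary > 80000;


Filtering: department = 'Finance' AND salary > 80000
Matching: 0 rows

Empty result set (0 rows)


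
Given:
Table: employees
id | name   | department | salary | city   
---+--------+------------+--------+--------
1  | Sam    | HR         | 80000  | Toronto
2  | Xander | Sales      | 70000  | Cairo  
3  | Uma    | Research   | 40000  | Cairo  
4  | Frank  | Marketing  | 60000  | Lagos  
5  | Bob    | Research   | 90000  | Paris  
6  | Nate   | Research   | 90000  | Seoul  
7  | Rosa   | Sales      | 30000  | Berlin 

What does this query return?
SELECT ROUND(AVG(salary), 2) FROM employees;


SUM(salary) = 460000
COUNT = 7
ROUND(AVG, 2) = ROUND(460000 / 7, 2) = 65714.29

65714.29


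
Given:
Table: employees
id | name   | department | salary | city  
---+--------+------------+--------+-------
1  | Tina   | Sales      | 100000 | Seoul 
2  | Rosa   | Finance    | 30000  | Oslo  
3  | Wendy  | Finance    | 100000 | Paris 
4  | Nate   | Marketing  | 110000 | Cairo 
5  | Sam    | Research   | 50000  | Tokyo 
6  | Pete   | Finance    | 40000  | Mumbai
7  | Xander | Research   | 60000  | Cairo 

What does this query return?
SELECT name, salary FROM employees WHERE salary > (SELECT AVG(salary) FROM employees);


Subquery: AVG(salary) = 70000.0
Filtering: salary > 70000.0
  Tina (100000) -> MATCH
  Wendy (100000) -> MATCH
  Nate (110000) -> MATCH


3 rows:
Tina, 100000
Wendy, 100000
Nate, 110000


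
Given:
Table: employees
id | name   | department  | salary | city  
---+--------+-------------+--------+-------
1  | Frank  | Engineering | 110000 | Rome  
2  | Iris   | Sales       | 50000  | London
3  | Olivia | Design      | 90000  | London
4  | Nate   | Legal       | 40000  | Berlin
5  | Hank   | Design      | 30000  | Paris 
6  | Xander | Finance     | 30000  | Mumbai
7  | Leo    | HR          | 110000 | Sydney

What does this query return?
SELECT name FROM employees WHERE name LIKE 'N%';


LIKE 'N%' matches names starting with 'N'
Matching: 1

1 rows:
Nate


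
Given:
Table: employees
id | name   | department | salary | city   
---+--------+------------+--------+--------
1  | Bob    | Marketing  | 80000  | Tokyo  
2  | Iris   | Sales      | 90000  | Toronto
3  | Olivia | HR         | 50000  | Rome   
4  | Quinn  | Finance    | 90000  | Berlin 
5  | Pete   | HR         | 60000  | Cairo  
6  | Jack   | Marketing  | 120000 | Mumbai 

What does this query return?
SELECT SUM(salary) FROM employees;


SUM(salary) = 80000 + 90000 + 50000 + 90000 + 60000 + 120000 = 490000

490000


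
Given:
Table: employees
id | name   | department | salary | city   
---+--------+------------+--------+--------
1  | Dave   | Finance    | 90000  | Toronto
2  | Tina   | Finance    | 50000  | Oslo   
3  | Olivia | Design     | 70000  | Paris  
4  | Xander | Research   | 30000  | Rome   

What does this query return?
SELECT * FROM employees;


SELECT * returns all 4 rows with all columns

4 rows:
1, Dave, Finance, 90000, Toronto
2, Tina, Finance, 50000, Oslo
3, Olivia, Design, 70000, Paris
4, Xander, Research, 30000, Rome


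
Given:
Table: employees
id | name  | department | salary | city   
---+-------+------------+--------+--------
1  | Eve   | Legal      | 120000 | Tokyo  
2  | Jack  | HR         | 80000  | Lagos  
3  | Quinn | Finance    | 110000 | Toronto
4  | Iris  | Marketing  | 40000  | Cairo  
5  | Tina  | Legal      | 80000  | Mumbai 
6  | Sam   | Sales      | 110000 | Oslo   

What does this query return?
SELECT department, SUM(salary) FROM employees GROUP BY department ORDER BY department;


Summing salary within each department:
  Finance: 110000 = 110000
  HR: 80000 = 80000
  Legal: 120000 + 80000 = 200000
  Marketing: 40000 = 40000
  Sales: 110000 = 110000


5 groups:
Finance, 110000
HR, 80000
Legal, 200000
Marketing, 40000
Sales, 110000


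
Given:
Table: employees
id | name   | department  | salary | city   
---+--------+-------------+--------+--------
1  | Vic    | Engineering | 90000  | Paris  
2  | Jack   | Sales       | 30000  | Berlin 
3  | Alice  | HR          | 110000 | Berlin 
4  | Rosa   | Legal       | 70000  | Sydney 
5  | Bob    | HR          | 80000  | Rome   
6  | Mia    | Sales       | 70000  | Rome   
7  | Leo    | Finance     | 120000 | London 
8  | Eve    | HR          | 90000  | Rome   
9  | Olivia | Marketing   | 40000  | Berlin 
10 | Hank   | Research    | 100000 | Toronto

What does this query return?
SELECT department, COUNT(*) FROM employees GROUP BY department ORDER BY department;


Assigning each row to its department group:
  Vic -> Engineering
  Jack -> Sales
  Alice -> HR
  Rosa -> Legal
  Bob -> HR
  Mia -> Sales
  Leo -> Finance
  Eve -> HR
  Olivia -> Marketing
  Hank -> Research


7 groups:
Engineering, 1
Finance, 1
HR, 3
Legal, 1
Marketing, 1
Research, 1
Sales, 2


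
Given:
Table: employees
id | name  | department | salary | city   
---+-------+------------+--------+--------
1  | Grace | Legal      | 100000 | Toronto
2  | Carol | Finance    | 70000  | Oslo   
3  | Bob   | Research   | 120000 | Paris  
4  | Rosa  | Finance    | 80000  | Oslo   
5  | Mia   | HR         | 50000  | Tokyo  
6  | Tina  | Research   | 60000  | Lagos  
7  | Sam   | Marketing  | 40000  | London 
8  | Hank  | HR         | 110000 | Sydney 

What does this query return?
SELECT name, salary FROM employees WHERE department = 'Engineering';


Filtering: department = 'Engineering'
Matching rows: 0

Empty result set (0 rows)


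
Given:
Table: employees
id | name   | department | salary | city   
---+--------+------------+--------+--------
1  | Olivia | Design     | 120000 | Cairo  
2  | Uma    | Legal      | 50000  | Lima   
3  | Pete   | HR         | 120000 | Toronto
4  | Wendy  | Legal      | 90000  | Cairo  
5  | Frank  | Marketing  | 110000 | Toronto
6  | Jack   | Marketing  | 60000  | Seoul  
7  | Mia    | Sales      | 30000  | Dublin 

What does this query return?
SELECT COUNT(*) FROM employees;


COUNT(*) counts all rows

7


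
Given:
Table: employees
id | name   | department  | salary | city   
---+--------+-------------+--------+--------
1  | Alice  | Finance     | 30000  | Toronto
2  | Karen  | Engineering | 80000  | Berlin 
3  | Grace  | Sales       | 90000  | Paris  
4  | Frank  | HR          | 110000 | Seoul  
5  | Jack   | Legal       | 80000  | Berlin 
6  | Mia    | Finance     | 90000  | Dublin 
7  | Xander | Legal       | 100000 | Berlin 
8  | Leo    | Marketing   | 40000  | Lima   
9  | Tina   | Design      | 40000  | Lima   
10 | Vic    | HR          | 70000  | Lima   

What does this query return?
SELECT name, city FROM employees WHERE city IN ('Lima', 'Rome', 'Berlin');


Filtering: city IN ('Lima', 'Rome', 'Berlin')
Matching: 6 rows

6 rows:
Karen, Berlin
Jack, Berlin
Xander, Berlin
Leo, Lima
Tina, Lima
Vic, Lima


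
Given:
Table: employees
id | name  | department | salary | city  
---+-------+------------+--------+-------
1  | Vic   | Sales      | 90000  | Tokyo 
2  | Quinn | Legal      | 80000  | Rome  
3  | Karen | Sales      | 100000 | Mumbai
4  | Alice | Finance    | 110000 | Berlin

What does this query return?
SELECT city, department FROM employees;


Projecting columns: city, department

4 rows:
Tokyo, Sales
Rome, Legal
Mumbai, Sales
Berlin, Finance


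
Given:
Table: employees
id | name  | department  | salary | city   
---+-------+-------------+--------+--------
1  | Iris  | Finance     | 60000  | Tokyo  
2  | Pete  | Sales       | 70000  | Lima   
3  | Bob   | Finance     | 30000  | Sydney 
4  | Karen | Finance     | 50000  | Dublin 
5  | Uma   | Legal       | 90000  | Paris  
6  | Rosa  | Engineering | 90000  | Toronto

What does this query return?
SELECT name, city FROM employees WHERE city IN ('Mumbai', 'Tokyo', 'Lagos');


Filtering: city IN ('Mumbai', 'Tokyo', 'Lagos')
Matching: 1 rows

1 rows:
Iris, Tokyo


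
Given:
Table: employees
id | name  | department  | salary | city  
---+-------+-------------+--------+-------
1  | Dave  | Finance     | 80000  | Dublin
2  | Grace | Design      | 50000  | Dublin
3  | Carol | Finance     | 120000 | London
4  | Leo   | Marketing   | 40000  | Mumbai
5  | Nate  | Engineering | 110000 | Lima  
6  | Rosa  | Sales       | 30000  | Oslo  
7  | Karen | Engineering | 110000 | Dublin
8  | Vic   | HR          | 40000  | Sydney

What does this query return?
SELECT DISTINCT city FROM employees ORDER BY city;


All 'city' values (row order): Dublin, Dublin, London, Mumbai, Lima, Oslo, Dublin, Sydney
Removing duplicates leaves 6 unique value(s).

6 values:
Dublin
Lima
London
Mumbai
Oslo
Sydney


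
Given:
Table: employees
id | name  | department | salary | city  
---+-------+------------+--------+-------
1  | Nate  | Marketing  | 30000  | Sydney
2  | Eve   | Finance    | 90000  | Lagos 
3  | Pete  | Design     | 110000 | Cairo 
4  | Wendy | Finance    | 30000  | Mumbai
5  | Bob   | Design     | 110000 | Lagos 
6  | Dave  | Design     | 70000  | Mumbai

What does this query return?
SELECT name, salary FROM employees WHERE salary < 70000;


Filtering: salary < 70000
Matching: 2 rows

2 rows:
Nate, 30000
Wendy, 30000


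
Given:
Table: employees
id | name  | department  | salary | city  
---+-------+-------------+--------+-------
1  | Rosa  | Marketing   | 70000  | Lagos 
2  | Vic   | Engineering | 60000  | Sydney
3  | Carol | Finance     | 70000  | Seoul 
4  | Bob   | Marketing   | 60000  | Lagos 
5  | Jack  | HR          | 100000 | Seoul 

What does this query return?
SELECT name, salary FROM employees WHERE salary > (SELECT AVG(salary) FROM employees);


Subquery: AVG(salary) = 72000.0
Filtering: salary > 72000.0
  Jack (100000) -> MATCH


1 rows:
Jack, 100000


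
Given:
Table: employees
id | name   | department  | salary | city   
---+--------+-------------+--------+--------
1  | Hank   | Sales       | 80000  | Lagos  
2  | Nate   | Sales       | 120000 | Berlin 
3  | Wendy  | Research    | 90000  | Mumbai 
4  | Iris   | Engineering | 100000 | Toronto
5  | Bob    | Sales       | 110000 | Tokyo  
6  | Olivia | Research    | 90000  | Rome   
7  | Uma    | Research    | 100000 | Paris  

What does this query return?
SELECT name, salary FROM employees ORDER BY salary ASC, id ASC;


Sorting by salary ASC, then id ASC for ties

7 rows:
Hank, 80000
Wendy, 90000
Olivia, 90000
Iris, 100000
Uma, 100000
Bob, 110000
Nate, 120000


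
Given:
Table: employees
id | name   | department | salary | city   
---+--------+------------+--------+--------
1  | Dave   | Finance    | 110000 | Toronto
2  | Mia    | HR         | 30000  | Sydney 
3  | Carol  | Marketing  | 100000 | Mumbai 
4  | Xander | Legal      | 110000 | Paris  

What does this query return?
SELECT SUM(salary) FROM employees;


SUM(salary) = 110000 + 30000 + 100000 + 110000 = 350000

350000


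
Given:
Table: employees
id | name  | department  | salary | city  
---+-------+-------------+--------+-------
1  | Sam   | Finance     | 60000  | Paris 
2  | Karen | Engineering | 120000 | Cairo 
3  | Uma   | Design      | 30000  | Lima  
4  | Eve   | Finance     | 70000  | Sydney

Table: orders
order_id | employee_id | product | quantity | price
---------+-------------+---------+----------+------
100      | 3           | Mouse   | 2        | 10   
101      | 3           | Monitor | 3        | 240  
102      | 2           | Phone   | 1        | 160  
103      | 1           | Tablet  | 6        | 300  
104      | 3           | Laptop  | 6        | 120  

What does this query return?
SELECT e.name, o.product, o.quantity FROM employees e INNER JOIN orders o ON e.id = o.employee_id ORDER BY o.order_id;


Joining employees.id = orders.employee_id:
  employee Uma (id=3) -> order Mouse
  employee Uma (id=3) -> order Monitor
  employee Karen (id=2) -> order Phone
  employee Sam (id=1) -> order Tablet
  employee Uma (id=3) -> order Laptop


5 rows:
Uma, Mouse, 2
Uma, Monitor, 3
Karen, Phone, 1
Sam, Tablet, 6
Uma, Laptop, 6


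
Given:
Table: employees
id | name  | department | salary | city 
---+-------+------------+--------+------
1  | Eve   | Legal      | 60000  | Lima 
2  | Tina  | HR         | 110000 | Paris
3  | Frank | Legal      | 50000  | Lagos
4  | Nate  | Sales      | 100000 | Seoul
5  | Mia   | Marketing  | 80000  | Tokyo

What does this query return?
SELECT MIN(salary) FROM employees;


Salaries: 60000, 110000, 50000, 100000, 80000
MIN = 50000

50000


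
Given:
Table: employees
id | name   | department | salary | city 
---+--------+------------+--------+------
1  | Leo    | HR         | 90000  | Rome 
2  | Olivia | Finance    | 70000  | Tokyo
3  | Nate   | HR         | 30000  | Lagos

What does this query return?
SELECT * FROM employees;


SELECT * returns all 3 rows with all columns

3 rows:
1, Leo, HR, 90000, Rome
2, Olivia, Finance, 70000, Tokyo
3, Nate, HR, 30000, Lagos


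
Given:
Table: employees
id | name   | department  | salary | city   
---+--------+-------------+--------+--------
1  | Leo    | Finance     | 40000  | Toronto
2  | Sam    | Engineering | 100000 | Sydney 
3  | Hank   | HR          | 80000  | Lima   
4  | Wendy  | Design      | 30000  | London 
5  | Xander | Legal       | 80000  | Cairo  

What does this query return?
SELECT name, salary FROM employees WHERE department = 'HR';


Filtering: department = 'HR'
Matching rows: 1

1 rows:
Hank, 80000


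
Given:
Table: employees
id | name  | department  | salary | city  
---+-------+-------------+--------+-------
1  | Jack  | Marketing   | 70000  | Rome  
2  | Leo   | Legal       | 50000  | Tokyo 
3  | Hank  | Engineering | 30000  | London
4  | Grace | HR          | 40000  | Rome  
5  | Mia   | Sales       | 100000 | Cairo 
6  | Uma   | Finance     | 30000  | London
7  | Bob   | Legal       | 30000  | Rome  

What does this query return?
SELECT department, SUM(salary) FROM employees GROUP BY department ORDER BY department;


Summing salary within each department:
  Engineering: 30000 = 30000
  Finance: 30000 = 30000
  HR: 40000 = 40000
  Legal: 50000 + 30000 = 80000
  Marketing: 70000 = 70000
  Sales: 100000 = 100000


6 groups:
Engineering, 30000
Finance, 30000
HR, 40000
Legal, 80000
Marketing, 70000
Sales, 100000


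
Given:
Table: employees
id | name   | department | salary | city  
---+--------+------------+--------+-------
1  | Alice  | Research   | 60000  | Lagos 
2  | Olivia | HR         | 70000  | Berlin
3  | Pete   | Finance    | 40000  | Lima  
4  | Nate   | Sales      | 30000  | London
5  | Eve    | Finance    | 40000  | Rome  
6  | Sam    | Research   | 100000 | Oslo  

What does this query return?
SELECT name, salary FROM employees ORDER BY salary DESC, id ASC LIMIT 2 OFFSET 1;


Sort by salary DESC (id ASC tiebreak), then skip 1 and take 2
Rows 2 through 3

2 rows:
Olivia, 70000
Alice, 60000


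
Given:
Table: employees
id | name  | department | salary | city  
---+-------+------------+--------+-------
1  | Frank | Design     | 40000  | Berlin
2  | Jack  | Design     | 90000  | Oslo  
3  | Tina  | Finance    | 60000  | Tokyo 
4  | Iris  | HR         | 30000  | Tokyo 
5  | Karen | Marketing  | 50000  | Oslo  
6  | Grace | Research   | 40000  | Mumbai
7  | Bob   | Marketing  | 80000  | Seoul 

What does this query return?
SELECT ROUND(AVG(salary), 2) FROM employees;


SUM(salary) = 390000
COUNT = 7
ROUND(AVG, 2) = ROUND(390000 / 7, 2) = 55714.29

55714.29


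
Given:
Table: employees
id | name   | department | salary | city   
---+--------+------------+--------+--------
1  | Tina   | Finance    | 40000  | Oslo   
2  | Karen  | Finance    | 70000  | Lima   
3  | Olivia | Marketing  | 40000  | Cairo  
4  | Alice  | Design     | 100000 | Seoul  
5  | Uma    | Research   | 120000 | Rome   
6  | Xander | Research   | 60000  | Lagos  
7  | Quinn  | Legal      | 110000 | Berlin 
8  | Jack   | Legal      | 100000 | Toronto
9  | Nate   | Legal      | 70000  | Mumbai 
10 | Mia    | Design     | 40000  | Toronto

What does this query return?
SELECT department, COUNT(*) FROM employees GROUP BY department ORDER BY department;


Assigning each row to its department group:
  Tina -> Finance
  Karen -> Finance
  Olivia -> Marketing
  Alice -> Design
  Uma -> Research
  Xander -> Research
  Quinn -> Legal
  Jack -> Legal
  Nate -> Legal
  Mia -> Design


5 groups:
Design, 2
Finance, 2
Legal, 3
Marketing, 1
Research, 2


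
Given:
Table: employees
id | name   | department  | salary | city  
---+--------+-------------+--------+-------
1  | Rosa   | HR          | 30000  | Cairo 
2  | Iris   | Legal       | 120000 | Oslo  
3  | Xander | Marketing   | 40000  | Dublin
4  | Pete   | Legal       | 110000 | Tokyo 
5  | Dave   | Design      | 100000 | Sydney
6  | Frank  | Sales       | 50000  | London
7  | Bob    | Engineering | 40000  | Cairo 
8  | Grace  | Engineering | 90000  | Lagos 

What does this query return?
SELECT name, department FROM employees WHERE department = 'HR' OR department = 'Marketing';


Filtering: department = 'HR' OR 'Marketing'
Matching: 2 rows

2 rows:
Rosa, HR
Xander, Marketing


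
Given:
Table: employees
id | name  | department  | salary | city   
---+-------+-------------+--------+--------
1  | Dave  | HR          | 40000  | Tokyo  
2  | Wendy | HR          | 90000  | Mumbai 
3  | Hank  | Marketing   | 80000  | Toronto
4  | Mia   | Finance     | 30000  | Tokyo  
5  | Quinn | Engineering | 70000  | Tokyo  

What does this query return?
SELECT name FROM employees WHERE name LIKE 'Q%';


LIKE 'Q%' matches names starting with 'Q'
Matching: 1

1 rows:
Quinn


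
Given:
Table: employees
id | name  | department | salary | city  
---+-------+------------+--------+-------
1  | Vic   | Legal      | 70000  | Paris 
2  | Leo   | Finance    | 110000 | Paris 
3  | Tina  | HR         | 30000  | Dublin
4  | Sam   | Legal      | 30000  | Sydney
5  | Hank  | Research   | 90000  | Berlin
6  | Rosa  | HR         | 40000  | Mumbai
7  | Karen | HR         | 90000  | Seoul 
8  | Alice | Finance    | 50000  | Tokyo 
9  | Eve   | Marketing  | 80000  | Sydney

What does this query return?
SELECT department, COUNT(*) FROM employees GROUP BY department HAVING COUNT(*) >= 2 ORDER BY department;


Groups with count >= 2:
  Finance: 2 -> PASS
  HR: 3 -> PASS
  Legal: 2 -> PASS
  Marketing: 1 -> filtered out
  Research: 1 -> filtered out


3 groups:
Finance, 2
HR, 3
Legal, 2


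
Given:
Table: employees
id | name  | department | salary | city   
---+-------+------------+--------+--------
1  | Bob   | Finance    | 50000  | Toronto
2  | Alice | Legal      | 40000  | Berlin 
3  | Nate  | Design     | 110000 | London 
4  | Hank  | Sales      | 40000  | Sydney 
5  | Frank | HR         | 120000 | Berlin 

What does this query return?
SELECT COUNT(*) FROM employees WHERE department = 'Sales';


Counting rows where department = 'Sales'
  Hank -> MATCH


1


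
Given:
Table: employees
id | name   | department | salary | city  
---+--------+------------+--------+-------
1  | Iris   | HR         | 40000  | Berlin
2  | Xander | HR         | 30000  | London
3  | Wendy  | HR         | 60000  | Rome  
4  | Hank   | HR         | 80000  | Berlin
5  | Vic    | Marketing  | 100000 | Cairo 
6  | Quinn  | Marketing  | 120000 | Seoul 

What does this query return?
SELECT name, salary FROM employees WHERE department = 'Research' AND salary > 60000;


Filtering: department = 'Research' AND salary > 60000
Matching: 0 rows

Empty result set (0 rows)
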